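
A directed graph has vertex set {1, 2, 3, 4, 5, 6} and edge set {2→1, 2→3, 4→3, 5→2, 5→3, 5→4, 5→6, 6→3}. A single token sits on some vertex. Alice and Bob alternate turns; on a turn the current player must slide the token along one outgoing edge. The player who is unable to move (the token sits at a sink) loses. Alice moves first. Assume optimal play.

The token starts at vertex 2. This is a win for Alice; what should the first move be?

Move to 3.

Work bottom-up. With no move the player to move loses. Otherwise the position is W if at least one move leads to an L position for the opponent, and L if every move leads to a W.
Every edge goes from a vertex to one that appears earlier in the order 1, 3, 4, 6, 2, 5, so processing vertices in that order labels each vertex after all of its successors.
1: no outgoing edge → L
3: no outgoing edge → L
4: can move to 3, which is L ⇒ W
6: can move to 3, which is L ⇒ W
2: can move to 3, which is L ⇒ W
5: can move to 3, which is L ⇒ W
From 2, the L positions reachable in one move are: 3, 1. Any move reaching one of these is winning.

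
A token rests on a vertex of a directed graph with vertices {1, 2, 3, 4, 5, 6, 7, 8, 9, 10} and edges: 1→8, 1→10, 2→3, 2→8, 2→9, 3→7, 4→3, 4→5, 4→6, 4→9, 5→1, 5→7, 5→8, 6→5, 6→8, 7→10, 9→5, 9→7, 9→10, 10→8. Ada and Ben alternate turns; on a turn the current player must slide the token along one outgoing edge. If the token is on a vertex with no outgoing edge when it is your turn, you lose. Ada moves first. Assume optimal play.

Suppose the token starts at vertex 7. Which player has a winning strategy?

Work bottom-up. With no move the player to move loses. Otherwise the position is W if at least one move leads to an L position for the opponent, and L if every move leads to a W.
Every edge goes from a vertex to one that appears earlier in the order 8, 10, 1, 7, 5, 3, 9, 6, 4, 2, so processing vertices in that order labels each vertex after all of its successors.
8: no outgoing edge → L
10: W (go to 8, an L position)
1: W (go to 8, an L position)
7: L (sole option 10(W) is W)
5: W (go to 7, an L position)
3: W (go to 7, an L position)
9: W (go to 7, an L position)
6: W (go to 8, an L position)
4: L (options 6(W), 9(W), 3(W), 5(W) are all W)
2: W (go to 8, an L position)
The starting position 7 is L: whatever Ada does, the opponent receives a W position.

Ben wins.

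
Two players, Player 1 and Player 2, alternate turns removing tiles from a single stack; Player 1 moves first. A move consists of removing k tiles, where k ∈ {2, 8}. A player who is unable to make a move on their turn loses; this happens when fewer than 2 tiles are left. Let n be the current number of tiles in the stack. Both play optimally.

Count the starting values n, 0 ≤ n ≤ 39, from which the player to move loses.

16

Positions with no move are L. A position that does have a move is losing for the player to move precisely when every available move leads to a winning position for the opponent. Fill in the labels:
n=0: no move → L
n=1: no move → L
n=2: can move to 0, which is L ⇒ W
n=3: can move to 1, which is L ⇒ W
n=4: the only move is to 2(W), a W ⇒ L
n=5: the only move is to 3(W), a W ⇒ L
n=6: can move to 4, which is L ⇒ W
n=7: can move to 5, which is L ⇒ W
n=8: can move to 0, which is L ⇒ W
n=9: can move to 1, which is L ⇒ W
n=10: moves to 8(W), 2(W); every one is W ⇒ L
n=11: moves to 9(W), 3(W); every one is W ⇒ L
n=12: can move to 10, which is L ⇒ W
n=13: can move to 11, which is L ⇒ W
n=14: moves to 12(W), 6(W); every one is W ⇒ L
n=15: moves to 13(W), 7(W); every one is W ⇒ L
n=16: can move to 14, which is L ⇒ W
n=17: can move to 15, which is L ⇒ W
n=18: can move to 10, which is L ⇒ W
n=19: can move to 11, which is L ⇒ W
n=20: moves to 18(W), 12(W); every one is W ⇒ L
n=21: moves to 19(W), 13(W); every one is W ⇒ L
n=22: can move to 20, which is L ⇒ W
n=23: can move to 21, which is L ⇒ W
n=24: moves to 22(W), 16(W); every one is W ⇒ L
n=25: moves to 23(W), 17(W); every one is W ⇒ L
n=26: can move to 24, which is L ⇒ W
n=27: can move to 25, which is L ⇒ W
n=28: can move to 20, which is L ⇒ W
n=29: can move to 21, which is L ⇒ W
n=30: moves to 28(W), 22(W); every one is W ⇒ L
n=31: moves to 29(W), 23(W); every one is W ⇒ L
n=32: can move to 30, which is L ⇒ W
n=33: can move to 31, which is L ⇒ W
n=34: moves to 32(W), 26(W); every one is W ⇒ L
n=35: moves to 33(W), 27(W); every one is W ⇒ L
n=36: can move to 34, which is L ⇒ W
n=37: can move to 35, which is L ⇒ W
n=38: can move to 30, which is L ⇒ W
n=39: can move to 31, which is L ⇒ W
L entries with 0 ≤ n ≤ 39: n = 0, 1, 4, 5, 10, 11, 14, 15, 20, 21, 24, 25, 30, 31, 34, 35; that makes 16.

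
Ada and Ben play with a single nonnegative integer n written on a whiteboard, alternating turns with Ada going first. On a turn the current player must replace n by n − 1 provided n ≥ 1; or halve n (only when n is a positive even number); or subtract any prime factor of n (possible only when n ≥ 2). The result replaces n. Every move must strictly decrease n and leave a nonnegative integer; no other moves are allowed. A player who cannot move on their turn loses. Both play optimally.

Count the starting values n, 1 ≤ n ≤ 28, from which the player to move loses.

5

Positions with no move are L. A position that does have a move is losing for the player to move precisely when every available move leads to a winning position for the opponent. Fill in the labels:
n=0: no move → L
n=1: can move to 0, which is L ⇒ W
n=2: can move to 0, which is L ⇒ W
n=3: can move to 0, which is L ⇒ W
n=4: moves to 2(W), 3(W); every one is W ⇒ L
n=5: can move to 0, which is L ⇒ W
n=6: can move to 4, which is L ⇒ W
n=7: can move to 0, which is L ⇒ W
n=8: can move to 4, which is L ⇒ W
n=9: moves to 6(W), 8(W); every one is W ⇒ L
n=10: can move to 9, which is L ⇒ W
n=11: can move to 0, which is L ⇒ W
n=12: can move to 9, which is L ⇒ W
n=13: can move to 0, which is L ⇒ W
n=14: moves to 7(W), 12(W), 13(W); every one is W ⇒ L
n=15: can move to 14, which is L ⇒ W
n=16: can move to 14, which is L ⇒ W
n=17: can move to 0, which is L ⇒ W
n=18: can move to 9, which is L ⇒ W
n=19: can move to 0, which is L ⇒ W
n=20: moves to 10(W), 15(W), 18(W), 19(W); every one is W ⇒ L
n=21: can move to 14, which is L ⇒ W
n=22: can move to 20, which is L ⇒ W
n=23: can move to 0, which is L ⇒ W
n=24: moves to 12(W), 21(W), 22(W), 23(W); every one is W ⇒ L
n=25: can move to 20, which is L ⇒ W
n=26: can move to 24, which is L ⇒ W
n=27: can move to 24, which is L ⇒ W
n=28: can move to 14, which is L ⇒ W
L entries with 1 ≤ n ≤ 28 (n=0 is outside the asked range and is not counted): n = 4, 9, 14, 20, 24; that makes 5.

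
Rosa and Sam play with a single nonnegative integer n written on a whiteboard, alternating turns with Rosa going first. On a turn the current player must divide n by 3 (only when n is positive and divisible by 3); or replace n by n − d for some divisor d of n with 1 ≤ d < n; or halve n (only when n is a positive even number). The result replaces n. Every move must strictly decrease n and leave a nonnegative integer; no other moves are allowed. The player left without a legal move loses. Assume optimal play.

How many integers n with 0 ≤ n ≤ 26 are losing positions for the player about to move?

12

Build the W/L table. Terminal = L. A non-terminal position is W if it has a move to some L; otherwise it is L.
n=0: no move → L
n=1: no move → L
n=2: →1(L), so W
n=3: →1(L), so W
n=4: →2(W), 3(W) — all W, so L
n=5: →4(L), so W
n=6: →4(L), so W
n=7: →6(W) only, which is W, so L
n=8: →4(L), so W
n=9: →3(W), 6(W), 8(W) — all W, so L
n=10: →9(L), so W
n=11: →10(W) only, which is W, so L
n=12: →4(L), so W
n=13: →12(W) only, which is W, so L
n=14: →7(L), so W
n=15: →5(W), 10(W), 12(W), 14(W) — all W, so L
n=16: →15(L), so W
n=17: →16(W) only, which is W, so L
n=18: →9(L), so W
n=19: →18(W) only, which is W, so L
n=20: →15(L), so W
n=21: →7(L), so W
n=22: →11(L), so W
n=23: →22(W) only, which is W, so L
n=24: →23(L), so W
n=25: →20(W), 24(W) — all W, so L
n=26: →13(L), so W
L entries with 0 ≤ n ≤ 26: n = 0, 1, 4, 7, 9, 11, 13, 15, 17, 19, 23, 25; that makes 12.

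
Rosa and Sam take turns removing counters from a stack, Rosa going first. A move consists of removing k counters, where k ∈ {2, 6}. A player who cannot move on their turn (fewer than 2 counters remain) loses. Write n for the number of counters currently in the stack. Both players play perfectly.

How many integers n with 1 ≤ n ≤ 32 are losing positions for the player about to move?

16

Use the standard recursion: the mover loses at a terminal position; elsewhere, the mover wins exactly when some move hands the opponent an L position.
n=0: no move → L
n=1: no move → L
n=2: reaches L-position 0 → W
n=3: reaches L-position 1 → W
n=4: only reaches 2(W), which is W → L
n=5: only reaches 3(W), which is W → L
n=6: reaches L-position 4 → W
n=7: reaches L-position 5 → W
n=8: only reaches 6(W), 2(W), all W → L
n=9: only reaches 7(W), 3(W), all W → L
n=10: reaches L-position 8 → W
n=11: reaches L-position 9 → W
n=12: only reaches 10(W), 6(W), all W → L
n=13: only reaches 11(W), 7(W), all W → L
n=14: reaches L-position 12 → W
n=15: reaches L-position 13 → W
n=16: only reaches 14(W), 10(W), all W → L
n=17: only reaches 15(W), 11(W), all W → L
n=18: reaches L-position 16 → W
n=19: reaches L-position 17 → W
n=20: only reaches 18(W), 14(W), all W → L
n=21: only reaches 19(W), 15(W), all W → L
n=22: reaches L-position 20 → W
n=23: reaches L-position 21 → W
n=24: only reaches 22(W), 18(W), all W → L
n=25: only reaches 23(W), 19(W), all W → L
n=26: reaches L-position 24 → W
n=27: reaches L-position 25 → W
n=28: only reaches 26(W), 22(W), all W → L
n=29: only reaches 27(W), 23(W), all W → L
n=30: reaches L-position 28 → W
n=31: reaches L-position 29 → W
n=32: only reaches 30(W), 26(W), all W → L
L entries with 1 ≤ n ≤ 32 (n=0 is outside the asked range and is not counted): n = 1, 4, 5, 8, 9, 12, 13, 16, 17, 20, 21, 24, 25, 28, 29, 32; that makes 16.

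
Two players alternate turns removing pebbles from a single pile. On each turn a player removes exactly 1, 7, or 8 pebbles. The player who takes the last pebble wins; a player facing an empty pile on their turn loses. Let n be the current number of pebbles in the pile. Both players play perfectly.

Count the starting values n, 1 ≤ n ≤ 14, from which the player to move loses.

3

Classify positions by backward induction: terminal positions (no move available) are L. From any other position, the mover wins iff some move reaches an L.
n=0: no move → L
n=1: reaches L-position 0 → W
n=2: only reaches 1(W), which is W → L
n=3: reaches L-position 2 → W
n=4: only reaches 3(W), which is W → L
n=5: reaches L-position 4 → W
n=6: only reaches 5(W), which is W → L
n=7: reaches L-position 6 → W
n=8: reaches L-position 0 → W
n=9: reaches L-position 2 → W
n=10: reaches L-position 2 → W
n=11: reaches L-position 4 → W
n=12: reaches L-position 4 → W
n=13: reaches L-position 6 → W
n=14: reaches L-position 6 → W
L entries with 1 ≤ n ≤ 14 (n=0 is outside the asked range and is not counted): n = 2, 4, 6; that makes 3.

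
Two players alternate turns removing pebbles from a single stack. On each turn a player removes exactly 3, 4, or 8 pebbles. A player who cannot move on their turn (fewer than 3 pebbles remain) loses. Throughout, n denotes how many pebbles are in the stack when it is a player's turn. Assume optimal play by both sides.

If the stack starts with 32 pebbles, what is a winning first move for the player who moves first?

Remove 8, leaving 24.

Compute win/loss labels from the base case upward. A position with no move is L. Any other position is W if it can reach an L in one move, else L.
n=0: no move → L
n=1: no move → L
n=2: no move → L
n=3: W (go to 0, an L position)
n=4: W (go to 1, an L position)
n=5: W (go to 2, an L position)
n=6: W (go to 2, an L position)
n=7: L (options 4(W), 3(W) are all W)
n=8: W (go to 0, an L position)
n=9: W (go to 1, an L position)
n=10: W (go to 7, an L position)
n=11: W (go to 7, an L position)
n=12: L (options 9(W), 8(W), 4(W) are all W)
n=13: L (options 10(W), 9(W), 5(W) are all W)
n=14: L (options 11(W), 10(W), 6(W) are all W)
n=15: W (go to 12, an L position)
n=16: W (go to 13, an L position)
n=17: W (go to 14, an L position)
n=18: W (go to 14, an L position)
n=19: L (options 16(W), 15(W), 11(W) are all W)
n=20: W (go to 12, an L position)
n=21: W (go to 13, an L position)
n=22: W (go to 19, an L position)
n=23: W (go to 19, an L position)
n=24: L (options 21(W), 20(W), 16(W) are all W)
n=25: L (options 22(W), 21(W), 17(W) are all W)
n=26: L (options 23(W), 22(W), 18(W) are all W)
n=27: W (go to 24, an L position)
n=28: W (go to 25, an L position)
n=29: W (go to 26, an L position)
n=30: W (go to 26, an L position)
n=31: L (options 28(W), 27(W), 23(W) are all W)
n=32: W (go to 24, an L position)
From 32, the L positions reachable in one move are: 24.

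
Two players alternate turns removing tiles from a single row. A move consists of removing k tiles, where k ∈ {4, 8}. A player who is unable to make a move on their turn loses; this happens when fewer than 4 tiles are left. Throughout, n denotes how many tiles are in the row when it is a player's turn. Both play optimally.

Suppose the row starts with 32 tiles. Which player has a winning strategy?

The first player wins.

Label each position W (a win for the player to move) or L (a loss). A position with no legal move is L; any other position is W exactly when some move reaches an L, and L when every move reaches a W.
n=0: no move → L
n=1: no move → L
n=2: no move → L
n=3: no move → L
n=4: W (go to 0, an L position)
n=5: W (go to 1, an L position)
n=6: W (go to 2, an L position)
n=7: W (go to 3, an L position)
n=8: W (go to 0, an L position)
n=9: W (go to 1, an L position)
n=10: W (go to 2, an L position)
n=11: W (go to 3, an L position)
n=12: L (options 8(W), 4(W) are all W)
n=13: L (options 9(W), 5(W) are all W)
n=14: L (options 10(W), 6(W) are all W)
n=15: L (options 11(W), 7(W) are all W)
n=16: W (go to 12, an L position)
n=17: W (go to 13, an L position)
n=18: W (go to 14, an L position)
n=19: W (go to 15, an L position)
n=20: W (go to 12, an L position)
n=21: W (go to 13, an L position)
n=22: W (go to 14, an L position)
n=23: W (go to 15, an L position)
n=24: L (options 20(W), 16(W) are all W)
n=25: L (options 21(W), 17(W) are all W)
n=26: L (options 22(W), 18(W) are all W)
n=27: L (options 23(W), 19(W) are all W)
n=28: W (go to 24, an L position)
n=29: W (go to 25, an L position)
n=30: W (go to 26, an L position)
n=31: W (go to 27, an L position)
n=32: W (go to 24, an L position)
From 32 the player to move can remove 8, leaving 24, reaching an L position.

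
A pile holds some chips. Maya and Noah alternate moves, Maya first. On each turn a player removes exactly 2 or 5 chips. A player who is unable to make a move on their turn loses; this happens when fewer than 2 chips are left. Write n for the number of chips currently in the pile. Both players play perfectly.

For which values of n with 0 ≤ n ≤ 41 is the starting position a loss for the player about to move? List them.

0, 1, 4, 7, 8, 11, 14, 15, 18, 21, 22, 25, 28, 29, 32, 35, 36, 39

Positions with no move are L. A position that does have a move is losing for the player to move precisely when every available move leads to a winning position for the opponent. Fill in the labels:
n=0: no move → L
n=1: no move → L
n=2: W (go to 0, an L position)
n=3: W (go to 1, an L position)
n=4: L (sole option 2(W) is W)
n=5: W (go to 0, an L position)
n=6: W (go to 4, an L position)
n=7: L (options 5(W), 2(W) are all W)
n=8: L (options 6(W), 3(W) are all W)
n=9: W (go to 7, an L position)
n=10: W (go to 8, an L position)
n=11: L (options 9(W), 6(W) are all W)
n=12: W (go to 7, an L position)
n=13: W (go to 11, an L position)
n=14: L (options 12(W), 9(W) are all W)
n=15: L (options 13(W), 10(W) are all W)
n=16: W (go to 14, an L position)
n=17: W (go to 15, an L position)
n=18: L (options 16(W), 13(W) are all W)
n=19: W (go to 14, an L position)
n=20: W (go to 18, an L position)
n=21: L (options 19(W), 16(W) are all W)
n=22: L (options 20(W), 17(W) are all W)
n=23: W (go to 21, an L position)
n=24: W (go to 22, an L position)
n=25: L (options 23(W), 20(W) are all W)
n=26: W (go to 21, an L position)
n=27: W (go to 25, an L position)
n=28: L (options 26(W), 23(W) are all W)
n=29: L (options 27(W), 24(W) are all W)
n=30: W (go to 28, an L position)
n=31: W (go to 29, an L position)
n=32: L (options 30(W), 27(W) are all W)
n=33: W (go to 28, an L position)
n=34: W (go to 32, an L position)
n=35: L (options 33(W), 30(W) are all W)
n=36: L (options 34(W), 31(W) are all W)
n=37: W (go to 35, an L position)
n=38: W (go to 36, an L position)
n=39: L (options 37(W), 34(W) are all W)
n=40: W (go to 35, an L position)
n=41: W (go to 39, an L position)
Reading off the rows marked L gives the requested list; there are 18 such values of n.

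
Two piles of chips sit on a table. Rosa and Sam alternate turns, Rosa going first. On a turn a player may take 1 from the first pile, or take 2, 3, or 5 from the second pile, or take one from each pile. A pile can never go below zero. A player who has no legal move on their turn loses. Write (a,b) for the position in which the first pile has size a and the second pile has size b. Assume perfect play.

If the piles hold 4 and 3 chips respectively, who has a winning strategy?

Build the W/L table. Terminal = L. A non-terminal position is W if it has a move to some L; otherwise it is L.
No move ever increases a pile, so every position that can arise here has a ≤ 4 and b ≤ 3; it is enough to label the cells with 0 ≤ a ≤ 4 and 0 ≤ b ≤ 3.
Every move lowers a or b (never raises either), so fill the grid row by row in increasing a, and left to right within a row: each cell's successors are then already labelled.
      b=0  b=1  b=2  b=3
a=0:    L    L    W    W
a=1:    W    W    W    L
a=2:    L    L    W    W
a=3:    W    W    W    L
a=4:    L    L    W    W
Cells with no legal move (terminal, hence L): (0,0), (0,1).
The remaining L cells, each justified by listing all of its moves:
(1,3): only reaches (0,3)(W), (1,1)(W), (1,0)(W), (0,2)(W), all W → L
(2,0): only reaches (1,0)(W), which is W → L
(2,1): only reaches (1,1)(W), (1,0)(W), all W → L
(3,3): only reaches (2,3)(W), (3,1)(W), (3,0)(W), (2,2)(W), all W → L
(4,0): only reaches (3,0)(W), which is W → L
(4,1): only reaches (3,1)(W), (3,0)(W), all W → L
Every other cell has at least one move into one of the L cells above, so it is W.
From (4,3) Rosa can move to (3,3), reaching an L position.

Rosa wins.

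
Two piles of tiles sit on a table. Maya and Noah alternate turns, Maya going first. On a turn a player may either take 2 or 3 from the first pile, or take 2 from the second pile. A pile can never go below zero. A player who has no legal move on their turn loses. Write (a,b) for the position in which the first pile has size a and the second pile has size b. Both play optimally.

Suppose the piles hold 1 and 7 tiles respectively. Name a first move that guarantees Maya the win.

Move to (1,5).

Classify positions by backward induction: terminal positions (no move available) are L. From any other position, the mover wins iff some move reaches an L.
No move ever increases a pile, so every position that can arise here has a ≤ 1 and b ≤ 7; it is enough to label the cells with 0 ≤ a ≤ 1 and 0 ≤ b ≤ 7.
Every move lowers a or b (never raises either), so fill the grid row by row in increasing a, and left to right within a row: each cell's successors are then already labelled.
      b=0  b=1  b=2  b=3  b=4  b=5  b=6  b=7
a=0:    L    L    W    W    L    L    W    W
a=1:    L    L    W    W    L    L    W    W
Cells with no legal move (terminal, hence L): (0,0), (0,1), (1,0), (1,1).
The remaining L cells, each justified by listing all of its moves:
(0,4): →(0,2)(W) only, which is W, so L
(0,5): →(0,3)(W) only, which is W, so L
(1,4): →(1,2)(W) only, which is W, so L
(1,5): →(1,3)(W) only, which is W, so L
Every other cell has at least one move into one of the L cells above, so it is W.
From (1,7), the L positions reachable in one move are: (1,5).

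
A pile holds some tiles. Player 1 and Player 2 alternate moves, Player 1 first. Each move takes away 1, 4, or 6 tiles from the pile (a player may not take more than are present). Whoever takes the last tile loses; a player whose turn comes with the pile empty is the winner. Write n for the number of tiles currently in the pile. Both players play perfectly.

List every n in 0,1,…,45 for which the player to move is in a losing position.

1, 3, 6, 8, 11, 13, 16, 18, 21, 23, 26, 28, 31, 33, 36, 38, 41, 43

Work bottom-up. With no move the player to move wins. Otherwise the position is W if at least one move leads to an L position for the opponent, and L if every move leads to a W.
n=0: no move; the opponent has just taken the last tile and therefore loses → W
n=1: →0(W) only, which is W, so L
n=2: →1(L), so W
n=3: →2(W) only, which is W, so L
n=4: →3(L), so W
n=5: →1(L), so W
n=6: →5(W), 2(W), 0(W) — all W, so L
n=7: →6(L), so W
n=8: →7(W), 4(W), 2(W) — all W, so L
n=9: →8(L), so W
n=10: →6(L), so W
n=11: →10(W), 7(W), 5(W) — all W, so L
n=12: →11(L), so W
n=13: →12(W), 9(W), 7(W) — all W, so L
n=14: →13(L), so W
n=15: →11(L), so W
n=16: →15(W), 12(W), 10(W) — all W, so L
n=17: →16(L), so W
n=18: →17(W), 14(W), 12(W) — all W, so L
n=19: →18(L), so W
n=20: →16(L), so W
n=21: →20(W), 17(W), 15(W) — all W, so L
n=22: →21(L), so W
n=23: →22(W), 19(W), 17(W) — all W, so L
n=24: →23(L), so W
n=25: →21(L), so W
n=26: →25(W), 22(W), 20(W) — all W, so L
n=27: →26(L), so W
n=28: →27(W), 24(W), 22(W) — all W, so L
n=29: →28(L), so W
n=30: →26(L), so W
n=31: →30(W), 27(W), 25(W) — all W, so L
n=32: →31(L), so W
n=33: →32(W), 29(W), 27(W) — all W, so L
n=34: →33(L), so W
n=35: →31(L), so W
n=36: →35(W), 32(W), 30(W) — all W, so L
n=37: →36(L), so W
n=38: →37(W), 34(W), 32(W) — all W, so L
n=39: →38(L), so W
n=40: →36(L), so W
n=41: →40(W), 37(W), 35(W) — all W, so L
n=42: →41(L), so W
n=43: →42(W), 39(W), 37(W) — all W, so L
n=44: →43(L), so W
n=45: →41(L), so W
Reading off the rows marked L gives the requested list; there are 18 such values of n.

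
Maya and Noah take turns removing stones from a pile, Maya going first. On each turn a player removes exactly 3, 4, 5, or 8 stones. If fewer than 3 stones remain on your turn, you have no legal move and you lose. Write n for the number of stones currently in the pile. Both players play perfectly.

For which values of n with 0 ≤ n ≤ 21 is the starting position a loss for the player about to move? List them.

Compute win/loss labels from the base case upward. A position with no move is L. Any other position is W if it can reach an L in one move, else L.
n=0: no move → L
n=1: no move → L
n=2: no move → L
n=3: can move to 0, which is L ⇒ W
n=4: can move to 1, which is L ⇒ W
n=5: can move to 2, which is L ⇒ W
n=6: can move to 2, which is L ⇒ W
n=7: can move to 2, which is L ⇒ W
n=8: can move to 0, which is L ⇒ W
n=9: can move to 1, which is L ⇒ W
n=10: can move to 2, which is L ⇒ W
n=11: moves to 8(W), 7(W), 6(W), 3(W); every one is W ⇒ L
n=12: moves to 9(W), 8(W), 7(W), 4(W); every one is W ⇒ L
n=13: moves to 10(W), 9(W), 8(W), 5(W); every one is W ⇒ L
n=14: can move to 11, which is L ⇒ W
n=15: can move to 12, which is L ⇒ W
n=16: can move to 13, which is L ⇒ W
n=17: can move to 13, which is L ⇒ W
n=18: can move to 13, which is L ⇒ W
n=19: can move to 11, which is L ⇒ W
n=20: can move to 12, which is L ⇒ W
n=21: can move to 13, which is L ⇒ W
Reading off the rows marked L gives the requested list; there are 6 such values of n.

0, 1, 2, 11, 12, 13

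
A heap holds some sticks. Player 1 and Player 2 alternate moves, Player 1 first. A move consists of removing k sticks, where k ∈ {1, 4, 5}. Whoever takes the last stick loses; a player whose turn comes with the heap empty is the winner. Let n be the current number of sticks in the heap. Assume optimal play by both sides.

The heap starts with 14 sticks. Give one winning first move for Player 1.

Use the standard recursion: the mover wins at a terminal position; elsewhere, the mover wins exactly when some move hands the opponent an L position.
n=0: no move; the opponent has just taken the last stick and therefore loses → W
n=1: the only move is to 0(W), a W ⇒ L
n=2: can move to 1, which is L ⇒ W
n=3: the only move is to 2(W), a W ⇒ L
n=4: can move to 3, which is L ⇒ W
n=5: can move to 1, which is L ⇒ W
n=6: can move to 1, which is L ⇒ W
n=7: can move to 3, which is L ⇒ W
n=8: can move to 3, which is L ⇒ W
n=9: moves to 8(W), 5(W), 4(W); every one is W ⇒ L
n=10: can move to 9, which is L ⇒ W
n=11: moves to 10(W), 7(W), 6(W); every one is W ⇒ L
n=12: can move to 11, which is L ⇒ W
n=13: can move to 9, which is L ⇒ W
n=14: can move to 9, which is L ⇒ W
From 14, the L positions reachable in one move are: 9.

Remove 5, leaving 9.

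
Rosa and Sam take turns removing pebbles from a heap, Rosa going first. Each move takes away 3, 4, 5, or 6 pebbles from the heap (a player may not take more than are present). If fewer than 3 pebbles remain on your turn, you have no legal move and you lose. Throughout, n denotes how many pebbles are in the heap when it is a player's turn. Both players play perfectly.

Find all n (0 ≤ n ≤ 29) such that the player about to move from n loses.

Work bottom-up. With no move the player to move loses. Otherwise the position is W if at least one move leads to an L position for the opponent, and L if every move leads to a W.
n=0: no move → L
n=1: no move → L
n=2: no move → L
n=3: W (go to 0, an L position)
n=4: W (go to 1, an L position)
n=5: W (go to 2, an L position)
n=6: W (go to 2, an L position)
n=7: W (go to 2, an L position)
n=8: W (go to 2, an L position)
n=9: L (options 6(W), 5(W), 4(W), 3(W) are all W)
n=10: L (options 7(W), 6(W), 5(W), 4(W) are all W)
n=11: L (options 8(W), 7(W), 6(W), 5(W) are all W)
n=12: W (go to 9, an L position)
n=13: W (go to 10, an L position)
n=14: W (go to 11, an L position)
n=15: W (go to 11, an L position)
n=16: W (go to 11, an L position)
n=17: W (go to 11, an L position)
n=18: L (options 15(W), 14(W), 13(W), 12(W) are all W)
n=19: L (options 16(W), 15(W), 14(W), 13(W) are all W)
n=20: L (options 17(W), 16(W), 15(W), 14(W) are all W)
n=21: W (go to 18, an L position)
n=22: W (go to 19, an L position)
n=23: W (go to 20, an L position)
n=24: W (go to 20, an L position)
n=25: W (go to 20, an L position)
n=26: W (go to 20, an L position)
n=27: L (options 24(W), 23(W), 22(W), 21(W) are all W)
n=28: L (options 25(W), 24(W), 23(W), 22(W) are all W)
n=29: L (options 26(W), 25(W), 24(W), 23(W) are all W)
Reading off the rows marked L gives the requested list; there are 12 such values of n.

0, 1, 2, 9, 10, 11, 18, 19, 20, 27, 28, 29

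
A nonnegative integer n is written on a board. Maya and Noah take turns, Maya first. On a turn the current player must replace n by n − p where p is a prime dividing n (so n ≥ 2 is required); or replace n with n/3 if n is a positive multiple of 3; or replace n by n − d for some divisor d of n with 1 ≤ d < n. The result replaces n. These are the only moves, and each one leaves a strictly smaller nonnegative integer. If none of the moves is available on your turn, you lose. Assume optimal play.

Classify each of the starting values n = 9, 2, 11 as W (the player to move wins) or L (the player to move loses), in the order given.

Classify positions by backward induction: terminal positions (no move available) are L. From any other position, the mover wins iff some move reaches an L.
n=0: no move → L
n=1: no move → L
n=2: can move to 0, which is L ⇒ W
n=3: can move to 0, which is L ⇒ W
n=4: moves to 2(W), 3(W); every one is W ⇒ L
n=5: can move to 0, which is L ⇒ W
n=6: can move to 4, which is L ⇒ W
n=7: can move to 0, which is L ⇒ W
n=8: can move to 4, which is L ⇒ W
n=9: moves to 3(W), 6(W), 8(W); every one is W ⇒ L
n=10: can move to 9, which is L ⇒ W
n=11: can move to 0, which is L ⇒ W

9: L, 2: W, 11: W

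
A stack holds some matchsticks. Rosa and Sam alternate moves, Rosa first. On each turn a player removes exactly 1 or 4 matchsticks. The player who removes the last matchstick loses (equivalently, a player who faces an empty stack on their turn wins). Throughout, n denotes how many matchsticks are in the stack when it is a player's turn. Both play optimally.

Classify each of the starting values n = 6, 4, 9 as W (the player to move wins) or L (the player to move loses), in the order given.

6: L, 4: W, 9: W

Compute win/loss labels from the base case upward. A position with no move is W. Any other position is W if it can reach an L in one move, else L.
n=0: no move; the opponent has just taken the last matchstick and therefore loses → W
n=1: the only move is to 0(W), a W ⇒ L
n=2: can move to 1, which is L ⇒ W
n=3: the only move is to 2(W), a W ⇒ L
n=4: can move to 3, which is L ⇒ W
n=5: can move to 1, which is L ⇒ W
n=6: moves to 5(W), 2(W); every one is W ⇒ L
n=7: can move to 6, which is L ⇒ W
n=8: moves to 7(W), 4(W); every one is W ⇒ L
n=9: can move to 8, which is L ⇒ W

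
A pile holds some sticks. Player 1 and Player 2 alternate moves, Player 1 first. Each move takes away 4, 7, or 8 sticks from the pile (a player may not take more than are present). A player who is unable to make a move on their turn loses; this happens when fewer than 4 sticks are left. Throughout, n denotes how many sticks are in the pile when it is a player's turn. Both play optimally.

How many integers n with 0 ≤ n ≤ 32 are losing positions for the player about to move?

12

Work bottom-up. With no move the player to move loses. Otherwise the position is W if at least one move leads to an L position for the opponent, and L if every move leads to a W.
n=0: no move → L
n=1: no move → L
n=2: no move → L
n=3: no move → L
n=4: reaches L-position 0 → W
n=5: reaches L-position 1 → W
n=6: reaches L-position 2 → W
n=7: reaches L-position 3 → W
n=8: reaches L-position 1 → W
n=9: reaches L-position 2 → W
n=10: reaches L-position 3 → W
n=11: reaches L-position 3 → W
n=12: only reaches 8(W), 5(W), 4(W), all W → L
n=13: only reaches 9(W), 6(W), 5(W), all W → L
n=14: only reaches 10(W), 7(W), 6(W), all W → L
n=15: only reaches 11(W), 8(W), 7(W), all W → L
n=16: reaches L-position 12 → W
n=17: reaches L-position 13 → W
n=18: reaches L-position 14 → W
n=19: reaches L-position 15 → W
n=20: reaches L-position 13 → W
n=21: reaches L-position 14 → W
n=22: reaches L-position 15 → W
n=23: reaches L-position 15 → W
n=24: only reaches 20(W), 17(W), 16(W), all W → L
n=25: only reaches 21(W), 18(W), 17(W), all W → L
n=26: only reaches 22(W), 19(W), 18(W), all W → L
n=27: only reaches 23(W), 20(W), 19(W), all W → L
n=28: reaches L-position 24 → W
n=29: reaches L-position 25 → W
n=30: reaches L-position 26 → W
n=31: reaches L-position 27 → W
n=32: reaches L-position 25 → W
L entries with 0 ≤ n ≤ 32: n = 0, 1, 2, 3, 12, 13, 14, 15, 24, 25, 26, 27; that makes 12.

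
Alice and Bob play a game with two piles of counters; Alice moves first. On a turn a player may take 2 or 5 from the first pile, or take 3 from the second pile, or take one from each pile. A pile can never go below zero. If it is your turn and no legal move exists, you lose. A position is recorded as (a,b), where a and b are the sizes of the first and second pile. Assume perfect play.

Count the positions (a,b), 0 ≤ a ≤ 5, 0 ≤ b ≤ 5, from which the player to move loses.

Build the W/L table. Terminal = L. A non-terminal position is W if it has a move to some L; otherwise it is L.
Every move lowers a or b (never raises either), so fill the grid row by row in increasing a, and left to right within a row: each cell's successors are then already labelled.
      b=0  b=1  b=2  b=3  b=4  b=5
a=0:    L    L    L    W    W    W
a=1:    L    W    W    W    L    L
a=2:    W    W    W    L    L    W
a=3:    W    L    L    L    W    W
a=4:    L    L    W    W    W    L
a=5:    W    W    W    W    L    L
Cells with no legal move (terminal, hence L): (0,0), (0,1), (0,2), (1,0).
The remaining L cells, each justified by listing all of its moves:
(1,4): moves to (1,1)(W), (0,3)(W); every one is W ⇒ L
(1,5): moves to (1,2)(W), (0,4)(W); every one is W ⇒ L
(2,3): moves to (0,3)(W), (2,0)(W), (1,2)(W); every one is W ⇒ L
(2,4): moves to (0,4)(W), (2,1)(W), (1,3)(W); every one is W ⇒ L
(3,1): moves to (1,1)(W), (2,0)(W); every one is W ⇒ L
(3,2): moves to (1,2)(W), (2,1)(W); every one is W ⇒ L
(3,3): moves to (1,3)(W), (3,0)(W), (2,2)(W); every one is W ⇒ L
(4,0): the only move is to (2,0)(W), a W ⇒ L
(4,1): moves to (2,1)(W), (3,0)(W); every one is W ⇒ L
(4,5): moves to (2,5)(W), (4,2)(W), (3,4)(W); every one is W ⇒ L
(5,4): moves to (3,4)(W), (0,4)(W), (5,1)(W), (4,3)(W); every one is W ⇒ L
(5,5): moves to (3,5)(W), (0,5)(W), (5,2)(W), (4,4)(W); every one is W ⇒ L
Every other cell has at least one move into one of the L cells above, so it is W.
L cells per row: a=0: 3, a=1: 3, a=2: 2, a=3: 3, a=4: 3, a=5: 2; total 16.

16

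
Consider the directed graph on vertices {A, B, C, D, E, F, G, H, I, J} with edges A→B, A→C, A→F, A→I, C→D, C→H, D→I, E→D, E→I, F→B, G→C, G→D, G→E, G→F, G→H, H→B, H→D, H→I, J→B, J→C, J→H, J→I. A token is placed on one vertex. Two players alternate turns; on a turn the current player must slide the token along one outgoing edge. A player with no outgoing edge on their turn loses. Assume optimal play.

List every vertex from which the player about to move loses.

B, C, I

Build the W/L table. Terminal = L. A non-terminal position is W if it has a move to some L; otherwise it is L.
Every edge goes from a vertex to one that appears earlier in the order B, I, D, H, C, J, F, E, G, A, so processing vertices in that order labels each vertex after all of its successors.
B: no outgoing edge → L
I: no outgoing edge → L
D: reaches L-position I → W
H: reaches L-position I → W
C: only reaches H(W), D(W), all W → L
J: reaches L-position C → W
F: reaches L-position B → W
E: reaches L-position I → W
G: reaches L-position C → W
A: reaches L-position C → W
The losing starting vertices are exactly the entries labelled L in this table (3 of them).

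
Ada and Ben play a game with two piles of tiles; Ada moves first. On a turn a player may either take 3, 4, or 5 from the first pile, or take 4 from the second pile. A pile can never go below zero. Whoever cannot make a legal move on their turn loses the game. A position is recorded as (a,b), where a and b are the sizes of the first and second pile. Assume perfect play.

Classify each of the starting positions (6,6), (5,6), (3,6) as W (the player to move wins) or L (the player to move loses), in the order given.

(6,6): W, (5,6): L, (3,6): L

Build the W/L table. Terminal = L. A non-terminal position is W if it has a move to some L; otherwise it is L.
No move ever increases a pile, so every position that can arise here has a ≤ 6 and b ≤ 6; it is enough to label the cells with 0 ≤ a ≤ 6 and 0 ≤ b ≤ 6.
Every move lowers a or b (never raises either), so fill the grid row by row in increasing a, and left to right within a row: each cell's successors are then already labelled.
      b=0  b=1  b=2  b=3  b=4  b=5  b=6
a=0:    L    L    L    L    W    W    W
a=1:    L    L    L    L    W    W    W
a=2:    L    L    L    L    W    W    W
a=3:    W    W    W    W    L    L    L
a=4:    W    W    W    W    L    L    L
a=5:    W    W    W    W    L    L    L
a=6:    W    W    W    W    W    W    W
Cells with no legal move (terminal, hence L): (0,0), (0,1), (0,2), (0,3), (1,0), (1,1), (1,2), (1,3), (2,0), (2,1), (2,2), (2,3).
The remaining L cells, each justified by listing all of its moves:
(3,4): L (options (0,4)(W), (3,0)(W) are all W)
(3,5): L (options (0,5)(W), (3,1)(W) are all W)
(3,6): L (options (0,6)(W), (3,2)(W) are all W)
(4,4): L (options (1,4)(W), (0,4)(W), (4,0)(W) are all W)
(4,5): L (options (1,5)(W), (0,5)(W), (4,1)(W) are all W)
(4,6): L (options (1,6)(W), (0,6)(W), (4,2)(W) are all W)
(5,4): L (options (2,4)(W), (1,4)(W), (0,4)(W), (5,0)(W) are all W)
(5,5): L (options (2,5)(W), (1,5)(W), (0,5)(W), (5,1)(W) are all W)
(5,6): L (options (2,6)(W), (1,6)(W), (0,6)(W), (5,2)(W) are all W)
Every other cell has at least one move into one of the L cells above, so it is W.
(6,6): the move to (3,6) reaches an L cell, so W
(5,6): one of the L cells justified above, so L
(3,6): one of the L cells justified above, so L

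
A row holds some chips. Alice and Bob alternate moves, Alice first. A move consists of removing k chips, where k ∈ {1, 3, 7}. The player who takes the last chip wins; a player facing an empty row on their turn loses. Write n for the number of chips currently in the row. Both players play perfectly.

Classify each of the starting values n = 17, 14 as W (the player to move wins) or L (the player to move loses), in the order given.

Classify positions by backward induction: terminal positions (no move available) are L. From any other position, the mover wins iff some move reaches an L.
n=0: no move → L
n=1: W (go to 0, an L position)
n=2: L (sole option 1(W) is W)
n=3: W (go to 2, an L position)
n=4: L (options 3(W), 1(W) are all W)
n=5: W (go to 4, an L position)
n=6: L (options 5(W), 3(W) are all W)
n=7: W (go to 6, an L position)
n=8: L (options 7(W), 5(W), 1(W) are all W)
n=9: W (go to 8, an L position)
n=10: L (options 9(W), 7(W), 3(W) are all W)
n=11: W (go to 10, an L position)
n=12: L (options 11(W), 9(W), 5(W) are all W)
n=13: W (go to 12, an L position)
n=14: L (options 13(W), 11(W), 7(W) are all W)
n=15: W (go to 14, an L position)
n=16: L (options 15(W), 13(W), 9(W) are all W)
n=17: W (go to 16, an L position)

17: W, 14: L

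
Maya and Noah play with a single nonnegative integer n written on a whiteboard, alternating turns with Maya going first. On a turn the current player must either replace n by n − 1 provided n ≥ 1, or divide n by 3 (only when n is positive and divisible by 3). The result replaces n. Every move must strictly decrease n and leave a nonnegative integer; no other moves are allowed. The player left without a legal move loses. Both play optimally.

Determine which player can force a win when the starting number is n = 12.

Work bottom-up. With no move the player to move loses. Otherwise the position is W if at least one move leads to an L position for the opponent, and L if every move leads to a W.
n=0: no move → L
n=1: W (go to 0, an L position)
n=2: L (sole option 1(W) is W)
n=3: W (go to 2, an L position)
n=4: L (sole option 3(W) is W)
n=5: W (go to 4, an L position)
n=6: W (go to 2, an L position)
n=7: L (sole option 6(W) is W)
n=8: W (go to 7, an L position)
n=9: L (options 3(W), 8(W) are all W)
n=10: W (go to 9, an L position)
n=11: L (sole option 10(W) is W)
n=12: W (go to 4, an L position)
The starting position 12 is W: Maya should move to 4, handing over an L position.

Maya wins.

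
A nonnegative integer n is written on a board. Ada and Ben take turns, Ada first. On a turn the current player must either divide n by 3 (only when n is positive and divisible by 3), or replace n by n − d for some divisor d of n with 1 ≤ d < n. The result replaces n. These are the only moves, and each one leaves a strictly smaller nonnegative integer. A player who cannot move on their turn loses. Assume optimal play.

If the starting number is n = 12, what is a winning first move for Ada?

Move to 4.

Work bottom-up. With no move the player to move loses. Otherwise the position is W if at least one move leads to an L position for the opponent, and L if every move leads to a W.
n=0: no move → L
n=1: no move → L
n=2: reaches L-position 1 → W
n=3: reaches L-position 1 → W
n=4: only reaches 2(W), 3(W), all W → L
n=5: reaches L-position 4 → W
n=6: reaches L-position 4 → W
n=7: only reaches 6(W), which is W → L
n=8: reaches L-position 4 → W
n=9: only reaches 3(W), 6(W), 8(W), all W → L
n=10: reaches L-position 9 → W
n=11: only reaches 10(W), which is W → L
n=12: reaches L-position 4 → W
From 12, the L positions reachable in one move are: 4, 9, 11. Any move reaching one of these is winning.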